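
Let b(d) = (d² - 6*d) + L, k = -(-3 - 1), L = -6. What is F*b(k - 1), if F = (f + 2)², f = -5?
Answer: -135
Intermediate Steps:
k = 4 (k = -1*(-4) = 4)
b(d) = -6 + d² - 6*d (b(d) = (d² - 6*d) - 6 = -6 + d² - 6*d)
F = 9 (F = (-5 + 2)² = (-3)² = 9)
F*b(k - 1) = 9*(-6 + (4 - 1)² - 6*(4 - 1)) = 9*(-6 + 3² - 6*3) = 9*(-6 + 9 - 18) = 9*(-15) = -135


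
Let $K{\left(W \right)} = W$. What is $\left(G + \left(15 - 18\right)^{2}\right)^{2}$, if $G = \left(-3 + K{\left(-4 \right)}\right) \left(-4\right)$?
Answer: $1369$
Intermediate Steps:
$G = 28$ ($G = \left(-3 - 4\right) \left(-4\right) = \left(-7\right) \left(-4\right) = 28$)
$\left(G + \left(15 - 18\right)^{2}\right)^{2} = \left(28 + \left(15 - 18\right)^{2}\right)^{2} = \left(28 + \left(-3\right)^{2}\right)^{2} = \left(28 + 9\right)^{2} = 37^{2} = 1369$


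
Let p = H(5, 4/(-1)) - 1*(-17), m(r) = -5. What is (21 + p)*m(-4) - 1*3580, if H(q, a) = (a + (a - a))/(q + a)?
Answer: -3750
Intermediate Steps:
H(q, a) = a/(a + q) (H(q, a) = (a + 0)/(a + q) = a/(a + q))
p = 13 (p = (4/(-1))/(4/(-1) + 5) - 1*(-17) = (4*(-1))/(4*(-1) + 5) + 17 = -4/(-4 + 5) + 17 = -4/1 + 17 = -4*1 + 17 = -4 + 17 = 13)
(21 + p)*m(-4) - 1*3580 = (21 + 13)*(-5) - 1*3580 = 34*(-5) - 3580 = -170 - 3580 = -3750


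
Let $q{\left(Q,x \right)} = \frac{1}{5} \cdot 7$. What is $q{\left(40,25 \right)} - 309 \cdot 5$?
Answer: $- \frac{7718}{5} \approx -1543.6$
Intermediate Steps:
$q{\left(Q,x \right)} = \frac{7}{5}$ ($q{\left(Q,x \right)} = \frac{1}{5} \cdot 7 = \frac{7}{5}$)
$q{\left(40,25 \right)} - 309 \cdot 5 = \frac{7}{5} - 309 \cdot 5 = \frac{7}{5} - 1545 = - \frac{7718}{5}$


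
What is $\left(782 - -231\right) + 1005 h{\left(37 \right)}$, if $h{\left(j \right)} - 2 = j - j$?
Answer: $3023$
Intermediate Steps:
$h{\left(j \right)} = 2$ ($h{\left(j \right)} = 2 + \left(j - j\right) = 2 + 0 = 2$)
$\left(782 - -231\right) + 1005 h{\left(37 \right)} = \left(782 - -231\right) + 1005 \cdot 2 = \left(782 + 231\right) + 2010 = 1013 + 2010 = 3023$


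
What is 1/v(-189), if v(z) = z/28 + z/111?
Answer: -148/1251 ≈ -0.11831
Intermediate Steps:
v(z) = 139*z/3108 (v(z) = z*(1/28) + z*(1/111) = z/28 + z/111 = 139*z/3108)
1/v(-189) = 1/((139/3108)*(-189)) = 1/(-1251/148) = -148/1251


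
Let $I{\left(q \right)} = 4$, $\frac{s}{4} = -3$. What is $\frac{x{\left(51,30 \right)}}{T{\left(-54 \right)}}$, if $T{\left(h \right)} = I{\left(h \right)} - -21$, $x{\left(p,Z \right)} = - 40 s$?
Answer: $\frac{96}{5} \approx 19.2$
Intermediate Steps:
$s = -12$ ($s = 4 \left(-3\right) = -12$)
$x{\left(p,Z \right)} = 480$ ($x{\left(p,Z \right)} = \left(-40\right) \left(-12\right) = 480$)
$T{\left(h \right)} = 25$ ($T{\left(h \right)} = 4 - -21 = 4 + 21 = 25$)
$\frac{x{\left(51,30 \right)}}{T{\left(-54 \right)}} = \frac{480}{25} = 480 \cdot \frac{1}{25} = \frac{96}{5}$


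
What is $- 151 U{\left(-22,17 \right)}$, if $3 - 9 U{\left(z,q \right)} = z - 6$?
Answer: $- \frac{4681}{9} \approx -520.11$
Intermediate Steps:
$U{\left(z,q \right)} = 1 - \frac{z}{9}$ ($U{\left(z,q \right)} = \frac{1}{3} - \frac{z - 6}{9} = \frac{1}{3} - \frac{-6 + z}{9} = \frac{1}{3} - \left(- \frac{2}{3} + \frac{z}{9}\right) = 1 - \frac{z}{9}$)
$- 151 U{\left(-22,17 \right)} = - 151 \left(1 - - \frac{22}{9}\right) = - 151 \left(1 + \frac{22}{9}\right) = \left(-151\right) \frac{31}{9} = - \frac{4681}{9}$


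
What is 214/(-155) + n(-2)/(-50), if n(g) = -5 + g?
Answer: -1923/1550 ≈ -1.2406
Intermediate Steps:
214/(-155) + n(-2)/(-50) = 214/(-155) + (-5 - 2)/(-50) = 214*(-1/155) - 7*(-1/50) = -214/155 + 7/50 = -1923/1550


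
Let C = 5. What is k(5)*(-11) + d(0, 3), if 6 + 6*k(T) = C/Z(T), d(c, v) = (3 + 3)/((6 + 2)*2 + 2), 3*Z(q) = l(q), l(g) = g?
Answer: 35/6 ≈ 5.8333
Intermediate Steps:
Z(q) = q/3
d(c, v) = ⅓ (d(c, v) = 6/(8*2 + 2) = 6/(16 + 2) = 6/18 = 6*(1/18) = ⅓)
k(T) = -1 + 5/(2*T) (k(T) = -1 + (5/((T/3)))/6 = -1 + (5*(3/T))/6 = -1 + (15/T)/6 = -1 + 5/(2*T))
k(5)*(-11) + d(0, 3) = ((5/2 - 1*5)/5)*(-11) + ⅓ = ((5/2 - 5)/5)*(-11) + ⅓ = ((⅕)*(-5/2))*(-11) + ⅓ = -½*(-11) + ⅓ = 11/2 + ⅓ = 35/6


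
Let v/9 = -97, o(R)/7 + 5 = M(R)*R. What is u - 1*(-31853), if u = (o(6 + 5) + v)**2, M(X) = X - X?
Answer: 856317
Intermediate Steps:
M(X) = 0
o(R) = -35 (o(R) = -35 + 7*(0*R) = -35 + 7*0 = -35 + 0 = -35)
v = -873 (v = 9*(-97) = -873)
u = 824464 (u = (-35 - 873)**2 = (-908)**2 = 824464)
u - 1*(-31853) = 824464 - 1*(-31853) = 824464 + 31853 = 856317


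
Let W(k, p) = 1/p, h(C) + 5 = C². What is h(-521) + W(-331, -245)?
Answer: 66501819/245 ≈ 2.7144e+5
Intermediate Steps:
h(C) = -5 + C²
h(-521) + W(-331, -245) = (-5 + (-521)²) + 1/(-245) = (-5 + 271441) - 1/245 = 271436 - 1/245 = 66501819/245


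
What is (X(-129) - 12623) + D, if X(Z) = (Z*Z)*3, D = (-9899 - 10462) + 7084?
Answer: 24023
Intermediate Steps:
D = -13277 (D = -20361 + 7084 = -13277)
X(Z) = 3*Z² (X(Z) = Z²*3 = 3*Z²)
(X(-129) - 12623) + D = (3*(-129)² - 12623) - 13277 = (3*16641 - 12623) - 13277 = (49923 - 12623) - 13277 = 37300 - 13277 = 24023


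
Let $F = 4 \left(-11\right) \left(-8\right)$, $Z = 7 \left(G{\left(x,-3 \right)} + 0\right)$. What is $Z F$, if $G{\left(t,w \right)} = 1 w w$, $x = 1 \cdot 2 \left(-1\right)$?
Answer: $22176$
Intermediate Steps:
$x = -2$ ($x = 2 \left(-1\right) = -2$)
$G{\left(t,w \right)} = w^{2}$ ($G{\left(t,w \right)} = w w = w^{2}$)
$Z = 63$ ($Z = 7 \left(\left(-3\right)^{2} + 0\right) = 7 \left(9 + 0\right) = 7 \cdot 9 = 63$)
$F = 352$ ($F = \left(-44\right) \left(-8\right) = 352$)
$Z F = 63 \cdot 352 = 22176$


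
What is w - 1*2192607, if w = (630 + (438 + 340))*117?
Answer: -2027871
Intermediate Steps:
w = 164736 (w = (630 + 778)*117 = 1408*117 = 164736)
w - 1*2192607 = 164736 - 1*2192607 = 164736 - 2192607 = -2027871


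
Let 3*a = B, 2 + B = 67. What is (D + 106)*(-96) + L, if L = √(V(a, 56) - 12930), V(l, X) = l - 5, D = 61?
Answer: -16032 + 2*I*√29055/3 ≈ -16032.0 + 113.64*I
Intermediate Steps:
B = 65 (B = -2 + 67 = 65)
a = 65/3 (a = (⅓)*65 = 65/3 ≈ 21.667)
V(l, X) = -5 + l
L = 2*I*√29055/3 (L = √((-5 + 65/3) - 12930) = √(50/3 - 12930) = √(-38740/3) = 2*I*√29055/3 ≈ 113.64*I)
(D + 106)*(-96) + L = (61 + 106)*(-96) + 2*I*√29055/3 = 167*(-96) + 2*I*√29055/3 = -16032 + 2*I*√29055/3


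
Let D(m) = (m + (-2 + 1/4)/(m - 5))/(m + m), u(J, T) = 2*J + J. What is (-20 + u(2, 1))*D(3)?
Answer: -217/24 ≈ -9.0417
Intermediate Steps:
u(J, T) = 3*J
D(m) = (m - 7/(4*(-5 + m)))/(2*m) (D(m) = (m + (-2 + ¼)/(-5 + m))/((2*m)) = (m - 7/(4*(-5 + m)))*(1/(2*m)) = (m - 7/(4*(-5 + m)))/(2*m))
(-20 + u(2, 1))*D(3) = (-20 + 3*2)*((⅛)*(-7 - 20*3 + 4*3²)/(3*(-5 + 3))) = (-20 + 6)*((⅛)*(⅓)*(-7 - 60 + 4*9)/(-2)) = -7*(-1)*(-7 - 60 + 36)/(4*3*2) = -7*(-1)*(-31)/(4*3*2) = -14*31/48 = -217/24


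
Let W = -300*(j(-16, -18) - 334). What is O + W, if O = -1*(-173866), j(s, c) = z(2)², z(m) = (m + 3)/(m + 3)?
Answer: 273766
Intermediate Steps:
z(m) = 1 (z(m) = (3 + m)/(3 + m) = 1)
j(s, c) = 1 (j(s, c) = 1² = 1)
W = 99900 (W = -300*(1 - 334) = -300*(-333) = 99900)
O = 173866
O + W = 173866 + 99900 = 273766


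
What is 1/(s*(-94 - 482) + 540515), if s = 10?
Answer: 1/534755 ≈ 1.8700e-6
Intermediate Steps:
1/(s*(-94 - 482) + 540515) = 1/(10*(-94 - 482) + 540515) = 1/(10*(-576) + 540515) = 1/(-5760 + 540515) = 1/534755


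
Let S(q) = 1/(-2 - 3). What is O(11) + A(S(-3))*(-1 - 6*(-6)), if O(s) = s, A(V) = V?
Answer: 4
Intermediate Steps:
S(q) = -⅕ (S(q) = 1/(-5) = -⅕)
O(11) + A(S(-3))*(-1 - 6*(-6)) = 11 - (-1 - 6*(-6))/5 = 11 - (-1 + 36)/5 = 11 - ⅕*35 = 11 - 7 = 4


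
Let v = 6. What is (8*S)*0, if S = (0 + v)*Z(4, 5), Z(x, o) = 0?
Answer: 0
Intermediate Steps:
S = 0 (S = (0 + 6)*0 = 6*0 = 0)
(8*S)*0 = (8*0)*0 = 0*0 = 0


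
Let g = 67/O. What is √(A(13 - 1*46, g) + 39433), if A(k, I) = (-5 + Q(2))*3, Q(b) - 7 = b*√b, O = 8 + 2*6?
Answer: √(39439 + 6*√2) ≈ 198.61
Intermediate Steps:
O = 20 (O = 8 + 12 = 20)
g = 67/20 ≈ 3.3500
Q(b) = 7 + b^(3/2) (Q(b) = 7 + b*√b = 7 + b^(3/2))
A(k, I) = 6 + 6*√2 (A(k, I) = (-5 + (7 + 2^(3/2)))*3 = (-5 + (7 + 2*√2))*3 = (2 + 2*√2)*3 = 6 + 6*√2)
√(A(13 - 1*46, g) + 39433) = √((6 + 6*√2) + 39433) = √(39439 + 6*√2)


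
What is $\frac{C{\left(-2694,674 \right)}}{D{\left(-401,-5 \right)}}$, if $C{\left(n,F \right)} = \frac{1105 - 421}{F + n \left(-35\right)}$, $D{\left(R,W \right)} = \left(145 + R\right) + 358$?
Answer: $\frac{57}{807194} \approx 7.0615 \cdot 10^{-5}$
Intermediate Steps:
$D{\left(R,W \right)} = 503 + R$
$C{\left(n,F \right)} = \frac{684}{F - 35 n}$
$\frac{C{\left(-2694,674 \right)}}{D{\left(-401,-5 \right)}} = \frac{684 \frac{1}{674 - -94290}}{503 - 401} = \frac{684 \frac{1}{674 + 94290}}{102} = \frac{684}{94964} \cdot \frac{1}{102} = 684 \cdot \frac{1}{94964} \cdot \frac{1}{102} = \frac{171}{23741} \cdot \frac{1}{102} = \frac{57}{807194}$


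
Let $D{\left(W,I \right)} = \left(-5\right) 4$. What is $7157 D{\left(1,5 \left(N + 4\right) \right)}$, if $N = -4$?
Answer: $-143140$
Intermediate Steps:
$D{\left(W,I \right)} = -20$
$7157 D{\left(1,5 \left(N + 4\right) \right)} = 7157 \left(-20\right) = -143140$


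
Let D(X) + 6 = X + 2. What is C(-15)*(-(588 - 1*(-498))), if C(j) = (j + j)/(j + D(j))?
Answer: -16290/17 ≈ -958.24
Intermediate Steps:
D(X) = -4 + X (D(X) = -6 + (X + 2) = -6 + (2 + X) = -4 + X)
C(j) = 2*j/(-4 + 2*j) (C(j) = (j + j)/(j + (-4 + j)) = (2*j)/(-4 + 2*j) = 2*j/(-4 + 2*j))
C(-15)*(-(588 - 1*(-498))) = (-15/(-2 - 15))*(-(588 - 1*(-498))) = (-15/(-17))*(-(588 + 498)) = (-15*(-1/17))*(-1*1086) = (15/17)*(-1086) = -16290/17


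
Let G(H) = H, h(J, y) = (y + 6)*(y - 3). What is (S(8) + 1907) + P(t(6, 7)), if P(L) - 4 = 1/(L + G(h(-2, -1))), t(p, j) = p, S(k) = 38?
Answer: 27285/14 ≈ 1948.9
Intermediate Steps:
h(J, y) = (-3 + y)*(6 + y) (h(J, y) = (6 + y)*(-3 + y) = (-3 + y)*(6 + y))
P(L) = 4 + 1/(-20 + L) (P(L) = 4 + 1/(L + (-18 + (-1)² + 3*(-1))) = 4 + 1/(L + (-18 + 1 - 3)) = 4 + 1/(L - 20) = 4 + 1/(-20 + L))
(S(8) + 1907) + P(t(6, 7)) = (38 + 1907) + (-79 + 4*6)/(-20 + 6) = 1945 + (-79 + 24)/(-14) = 1945 - 1/14*(-55) = 1945 + 55/14 = 27285/14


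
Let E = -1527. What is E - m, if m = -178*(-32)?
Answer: -7223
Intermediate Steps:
m = 5696
E - m = -1527 - 1*5696 = -1527 - 5696 = -7223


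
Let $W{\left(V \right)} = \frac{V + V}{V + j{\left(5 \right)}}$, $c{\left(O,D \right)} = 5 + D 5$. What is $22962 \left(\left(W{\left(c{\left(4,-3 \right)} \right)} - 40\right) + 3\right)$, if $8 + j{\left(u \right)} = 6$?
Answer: $-811324$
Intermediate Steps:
$j{\left(u \right)} = -2$ ($j{\left(u \right)} = -8 + 6 = -2$)
$c{\left(O,D \right)} = 5 + 5 D$
$W{\left(V \right)} = \frac{2 V}{-2 + V}$ ($W{\left(V \right)} = \frac{V + V}{V - 2} = \frac{2 V}{-2 + V}$)
$22962 \left(\left(W{\left(c{\left(4,-3 \right)} \right)} - 40\right) + 3\right) = 22962 \left(\left(\frac{2 \left(5 + 5 \left(-3\right)\right)}{-2 + \left(5 + 5 \left(-3\right)\right)} - 40\right) + 3\right) = 22962 \left(\left(\frac{2 \left(5 - 15\right)}{-2 + \left(5 - 15\right)} - 40\right) + 3\right) = 22962 \left(\left(2 \left(-10\right) \frac{1}{-2 - 10} - 40\right) + 3\right) = 22962 \left(\left(2 \left(-10\right) \frac{1}{-12} - 40\right) + 3\right) = 22962 \left(\left(2 \left(-10\right) \left(- \frac{1}{12}\right) - 40\right) + 3\right) = 22962 \left(\left(\frac{5}{3} - 40\right) + 3\right) = 22962 \left(- \frac{115}{3} + 3\right) = 22962 \left(- \frac{106}{3}\right) = -811324$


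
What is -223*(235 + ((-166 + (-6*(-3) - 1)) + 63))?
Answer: -33227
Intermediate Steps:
-223*(235 + ((-166 + (-6*(-3) - 1)) + 63)) = -223*(235 + ((-166 + (18 - 1)) + 63)) = -223*(235 + ((-166 + 17) + 63)) = -223*(235 + (-149 + 63)) = -223*(235 - 86) = -223*149 = -33227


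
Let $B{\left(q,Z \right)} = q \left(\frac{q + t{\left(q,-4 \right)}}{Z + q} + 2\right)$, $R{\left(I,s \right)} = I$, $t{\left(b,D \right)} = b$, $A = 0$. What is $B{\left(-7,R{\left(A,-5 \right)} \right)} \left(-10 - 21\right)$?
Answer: $868$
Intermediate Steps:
$B{\left(q,Z \right)} = q \left(2 + \frac{2 q}{Z + q}\right)$ ($B{\left(q,Z \right)} = q \left(\frac{q + q}{Z + q} + 2\right) = q \left(\frac{2 q}{Z + q} + 2\right) = q \left(2 + \frac{2 q}{Z + q}\right)$)
$B{\left(-7,R{\left(A,-5 \right)} \right)} \left(-10 - 21\right) = 2 \left(-7\right) \frac{1}{0 - 7} \left(0 + 2 \left(-7\right)\right) \left(-10 - 21\right) = 2 \left(-7\right) \frac{1}{-7} \left(0 - 14\right) \left(-31\right) = 2 \left(-7\right) \left(- \frac{1}{7}\right) \left(-14\right) \left(-31\right) = \left(-28\right) \left(-31\right) = 868$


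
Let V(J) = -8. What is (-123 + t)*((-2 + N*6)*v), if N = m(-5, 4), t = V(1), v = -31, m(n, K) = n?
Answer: -129952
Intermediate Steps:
t = -8
N = -5
(-123 + t)*((-2 + N*6)*v) = (-123 - 8)*((-2 - 5*6)*(-31)) = -131*(-2 - 30)*(-31) = -(-4192)*(-31) = -131*992 = -129952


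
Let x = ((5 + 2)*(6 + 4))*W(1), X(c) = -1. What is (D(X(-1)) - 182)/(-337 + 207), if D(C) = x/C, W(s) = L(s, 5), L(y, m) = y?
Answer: 126/65 ≈ 1.9385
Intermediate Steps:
W(s) = s
x = 70 (x = ((5 + 2)*(6 + 4))*1 = (7*10)*1 = 70*1 = 70)
D(C) = 70/C
(D(X(-1)) - 182)/(-337 + 207) = (70/(-1) - 182)/(-337 + 207) = (70*(-1) - 182)/(-130) = (-70 - 182)*(-1/130) = -252*(-1/130) = 126/65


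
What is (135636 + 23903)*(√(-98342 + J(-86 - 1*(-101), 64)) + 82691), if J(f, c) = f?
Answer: 13192439449 + 159539*I*√98327 ≈ 1.3192e+10 + 5.0027e+7*I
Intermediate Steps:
(135636 + 23903)*(√(-98342 + J(-86 - 1*(-101), 64)) + 82691) = (135636 + 23903)*(√(-98342 + (-86 - 1*(-101))) + 82691) = 159539*(√(-98342 + (-86 + 101)) + 82691) = 159539*(√(-98342 + 15) + 82691) = 159539*(√(-98327) + 82691) = 159539*(I*√98327 + 82691) = 159539*(82691 + I*√98327) = 13192439449 + 159539*I*√98327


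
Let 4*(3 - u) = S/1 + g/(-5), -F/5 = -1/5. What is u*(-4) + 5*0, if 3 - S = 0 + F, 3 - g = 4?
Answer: -49/5 ≈ -9.8000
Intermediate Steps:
g = -1 (g = 3 - 1*4 = 3 - 4 = -1)
F = 1 (F = -(-5)/5 = -5*(-1/5) = 1)
S = 2 (S = 3 - (0 + 1) = 3 - 1*1 = 3 - 1 = 2)
u = 49/20 (u = 3 - (2/1 - 1/(-5))/4 = 3 - (2*1 - 1*(-1/5))/4 = 3 - (2 + 1/5)/4 = 3 - 1/4*11/5 = 3 - 11/20 = 49/20 ≈ 2.4500)
u*(-4) + 5*0 = (49/20)*(-4) + 5*0 = -49/5 + 0 = -49/5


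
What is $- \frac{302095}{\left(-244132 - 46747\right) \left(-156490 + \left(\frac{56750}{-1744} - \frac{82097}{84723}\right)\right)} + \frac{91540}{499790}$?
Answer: $\frac{1338680981993825552098}{7309193867733737190983} \approx 0.18315$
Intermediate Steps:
$- \frac{302095}{\left(-244132 - 46747\right) \left(-156490 + \left(\frac{56750}{-1744} - \frac{82097}{84723}\right)\right)} + \frac{91540}{499790} = - \frac{302095}{\left(-290879\right) \left(-156490 + \left(56750 \left(- \frac{1}{1744}\right) - \frac{82097}{84723}\right)\right)} + 91540 \cdot \frac{1}{499790} = - \frac{302095}{\left(-290879\right) \left(-156490 - \frac{2475603709}{73878456}\right)} + \frac{398}{2173} = - \frac{302095}{\left(-290879\right) \left(- \frac{11563715183149}{73878456}\right)} + \frac{398}{2173} = - \frac{302095}{\frac{3363641908759197971}{73878456}} + \frac{398}{2173} = \left(-302095\right) \frac{73878456}{3363641908759197971} + \frac{398}{2173} = - \frac{22318312165320}{3363641908759197971} + \frac{398}{2173} = \frac{1338680981993825552098}{7309193867733737190983}$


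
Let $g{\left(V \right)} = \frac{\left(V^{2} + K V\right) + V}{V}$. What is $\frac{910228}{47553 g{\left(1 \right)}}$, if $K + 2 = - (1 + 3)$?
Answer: $- \frac{20687}{4323} \approx -4.7853$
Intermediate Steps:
$K = -6$ ($K = -2 - \left(1 + 3\right) = -2 - 4 = -6$)
$g{\left(V \right)} = \frac{V^{2} - 5 V}{V}$ ($g{\left(V \right)} = \frac{\left(V^{2} - 6 V\right) + V}{V} = \frac{V^{2} - 5 V}{V}$)
$\frac{910228}{47553 g{\left(1 \right)}} = \frac{910228}{47553 \left(-5 + 1\right)} = \frac{910228}{47553 \left(-4\right)} = \frac{910228}{-190212} = 910228 \left(- \frac{1}{190212}\right) = - \frac{20687}{4323}$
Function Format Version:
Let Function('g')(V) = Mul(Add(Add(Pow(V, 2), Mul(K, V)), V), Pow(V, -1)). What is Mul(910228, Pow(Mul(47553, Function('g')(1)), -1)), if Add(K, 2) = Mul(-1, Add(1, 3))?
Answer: Rational(-20687, 4323) ≈ -4.7853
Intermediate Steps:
K = -6 (K = Add(-2, Mul(-1, Add(1, 3))) = Add(-2, Mul(-1, 4)) = Add(-2, -4) = -6)
Function('g')(V) = Mul(Pow(V, -1), Add(Pow(V, 2), Mul(-5, V))) (Function('g')(V) = Mul(Add(Add(Pow(V, 2), Mul(-6, V)), V), Pow(V, -1)) = Mul(Add(Pow(V, 2), Mul(-5, V)), Pow(V, -1)) = Mul(Pow(V, -1), Add(Pow(V, 2), Mul(-5, V))))
Mul(910228, Pow(Mul(47553, Function('g')(1)), -1)) = Mul(910228, Pow(Mul(47553, Add(-5, 1)), -1)) = Mul(910228, Pow(Mul(47553, -4), -1)) = Mul(910228, Pow(-190212, -1)) = Mul(910228, Rational(-1, 190212)) = Rational(-20687, 4323)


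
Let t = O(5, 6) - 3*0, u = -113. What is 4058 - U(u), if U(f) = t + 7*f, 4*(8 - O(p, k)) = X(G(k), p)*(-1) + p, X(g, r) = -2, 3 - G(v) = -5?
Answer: 19371/4 ≈ 4842.8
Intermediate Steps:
G(v) = 8 (G(v) = 3 - 1*(-5) = 3 + 5 = 8)
O(p, k) = 15/2 - p/4 (O(p, k) = 8 - (-2*(-1) + p)/4 = 8 - (2 + p)/4 = 8 + (-1/2 - p/4) = 15/2 - p/4)
t = 25/4 (t = (15/2 - 1/4*5) - 3*0 = (15/2 - 5/4) + 0 = 25/4 + 0 = 25/4 ≈ 6.2500)
U(f) = 25/4 + 7*f
4058 - U(u) = 4058 - (25/4 + 7*(-113)) = 4058 - (25/4 - 791) = 4058 - 1*(-3139/4) = 4058 + 3139/4 = 19371/4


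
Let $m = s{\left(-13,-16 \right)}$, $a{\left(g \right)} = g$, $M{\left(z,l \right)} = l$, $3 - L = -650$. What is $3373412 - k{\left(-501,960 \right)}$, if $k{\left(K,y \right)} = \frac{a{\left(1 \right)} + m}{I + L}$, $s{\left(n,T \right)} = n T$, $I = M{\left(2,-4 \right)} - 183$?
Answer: $\frac{1572009783}{466} \approx 3.3734 \cdot 10^{6}$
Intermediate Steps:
$L = 653$ ($L = 3 - -650 = 3 + 650 = 653$)
$I = -187$ ($I = -4 - 183 = -187$)
$s{\left(n,T \right)} = T n$
$m = 208$ ($m = \left(-16\right) \left(-13\right) = 208$)
$k{\left(K,y \right)} = \frac{209}{466}$ ($k{\left(K,y \right)} = \frac{1 + 208}{-187 + 653} = \frac{209}{466}$)
$3373412 - k{\left(-501,960 \right)} = 3373412 - \frac{209}{466} = \frac{1572009783}{466}$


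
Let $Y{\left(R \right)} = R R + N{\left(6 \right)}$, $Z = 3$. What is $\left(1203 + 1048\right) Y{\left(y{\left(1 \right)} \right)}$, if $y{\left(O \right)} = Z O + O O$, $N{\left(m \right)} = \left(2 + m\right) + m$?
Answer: $67530$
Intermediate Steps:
$N{\left(m \right)} = 2 + 2 m$
$y{\left(O \right)} = O^{2} + 3 O$ ($y{\left(O \right)} = 3 O + O O = 3 O + O^{2} = O^{2} + 3 O$)
$Y{\left(R \right)} = 14 + R^{2}$ ($Y{\left(R \right)} = R R + \left(2 + 2 \cdot 6\right) = R^{2} + \left(2 + 12\right) = R^{2} + 14 = 14 + R^{2}$)
$\left(1203 + 1048\right) Y{\left(y{\left(1 \right)} \right)} = \left(1203 + 1048\right) \left(14 + \left(1 \left(3 + 1\right)\right)^{2}\right) = 2251 \left(14 + \left(1 \cdot 4\right)^{2}\right) = 2251 \left(14 + 4^{2}\right) = 2251 \left(14 + 16\right) = 2251 \cdot 30 = 67530$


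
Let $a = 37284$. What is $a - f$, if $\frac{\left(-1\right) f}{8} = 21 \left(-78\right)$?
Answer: $24180$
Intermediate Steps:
$f = 13104$ ($f = - 8 \cdot 21 \left(-78\right) = \left(-8\right) \left(-1638\right) = 13104$)
$a - f = 37284 - 13104 = 24180$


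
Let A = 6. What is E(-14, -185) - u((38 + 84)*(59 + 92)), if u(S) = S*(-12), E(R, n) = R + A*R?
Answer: 220966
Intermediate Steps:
E(R, n) = 7*R (E(R, n) = R + 6*R = 7*R)
u(S) = -12*S
E(-14, -185) - u((38 + 84)*(59 + 92)) = 7*(-14) - (-12)*(38 + 84)*(59 + 92) = -98 - (-12)*122*151 = -98 - (-12)*18422 = -98 - 1*(-221064) = -98 + 221064 = 220966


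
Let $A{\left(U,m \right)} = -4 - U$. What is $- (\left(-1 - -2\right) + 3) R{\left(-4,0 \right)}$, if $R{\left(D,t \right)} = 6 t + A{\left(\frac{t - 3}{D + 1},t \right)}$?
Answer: $20$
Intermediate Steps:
$R{\left(D,t \right)} = -4 + 6 t - \frac{-3 + t}{1 + D}$ ($R{\left(D,t \right)} = 6 t - \left(4 + \frac{t - 3}{D + 1}\right) = 6 t - \left(4 + \frac{-3 + t}{1 + D}\right) = -4 + 6 t - \frac{-3 + t}{1 + D}$)
$- (\left(-1 - -2\right) + 3) R{\left(-4,0 \right)} = - (\left(-1 - -2\right) + 3) \frac{3 - 0 + 2 \left(1 - 4\right) \left(-2 + 3 \cdot 0\right)}{1 - 4} = - (\left(-1 + \left(-2 + 4\right)\right) + 3) \frac{3 + 0 + 2 \left(-3\right) \left(-2 + 0\right)}{-3} = - (\left(-1 + 2\right) + 3) \left(- \frac{3 + 0 + 2 \left(-3\right) \left(-2\right)}{3}\right) = - (1 + 3) \left(- \frac{3 + 0 + 12}{3}\right) = \left(-1\right) 4 \left(\left(- \frac{1}{3}\right) 15\right) = \left(-4\right) \left(-5\right) = 20$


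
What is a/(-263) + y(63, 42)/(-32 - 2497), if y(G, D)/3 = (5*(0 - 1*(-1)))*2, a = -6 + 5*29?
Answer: -119807/221709 ≈ -0.54038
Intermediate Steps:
a = 139 (a = -6 + 145 = 139)
y(G, D) = 30 (y(G, D) = 3*((5*(0 - 1*(-1)))*2) = 3*((5*(0 + 1))*2) = 3*((5*1)*2) = 3*(5*2) = 3*10 = 30)
a/(-263) + y(63, 42)/(-32 - 2497) = 139/(-263) + 30/(-32 - 2497) = 139*(-1/263) + 30/(-2529) = -139/263 + 30*(-1/2529) = -139/263 - 10/843 = -119807/221709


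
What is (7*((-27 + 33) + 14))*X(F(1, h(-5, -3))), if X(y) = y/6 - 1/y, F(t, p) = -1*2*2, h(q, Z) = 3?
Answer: -175/3 ≈ -58.333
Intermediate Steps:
F(t, p) = -4 (F(t, p) = -2*2 = -4)
X(y) = -1/y + y/6 (X(y) = y*(⅙) - 1/y = y/6 - 1/y = -1/y + y/6)
(7*((-27 + 33) + 14))*X(F(1, h(-5, -3))) = (7*((-27 + 33) + 14))*(-1/(-4) + (⅙)*(-4)) = (7*(6 + 14))*(-1*(-¼) - ⅔) = (7*20)*(¼ - ⅔) = 140*(-5/12) = -175/3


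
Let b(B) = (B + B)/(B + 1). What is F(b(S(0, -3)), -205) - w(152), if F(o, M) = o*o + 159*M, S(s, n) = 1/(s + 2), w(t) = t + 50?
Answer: -295169/9 ≈ -32797.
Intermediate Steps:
w(t) = 50 + t
S(s, n) = 1/(2 + s)
b(B) = 2*B/(1 + B) (b(B) = (2*B)/(1 + B) = 2*B/(1 + B))
F(o, M) = o² + 159*M
F(b(S(0, -3)), -205) - w(152) = ((2/((2 + 0)*(1 + 1/(2 + 0))))² + 159*(-205)) - (50 + 152) = ((2/(2*(1 + 1/2)))² - 32595) - 1*202 = ((2*(½)/(1 + ½))² - 32595) - 202 = ((2*(½)/(3/2))² - 32595) - 202 = ((2*(½)*(⅔))² - 32595) - 202 = ((⅔)² - 32595) - 202 = (4/9 - 32595) - 202 = -293351/9 - 202 = -295169/9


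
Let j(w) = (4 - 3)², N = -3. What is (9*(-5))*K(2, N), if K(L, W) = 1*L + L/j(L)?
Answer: -180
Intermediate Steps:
j(w) = 1 (j(w) = 1² = 1)
K(L, W) = 2*L (K(L, W) = 1*L + L/1 = L + L*1 = L + L = 2*L)
(9*(-5))*K(2, N) = (9*(-5))*(2*2) = -45*4 = -180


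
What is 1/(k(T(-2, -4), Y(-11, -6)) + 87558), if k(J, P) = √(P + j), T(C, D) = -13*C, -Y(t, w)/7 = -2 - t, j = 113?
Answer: 43779/3833201657 - 5*√2/7666403314 ≈ 1.1420e-5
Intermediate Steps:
Y(t, w) = 14 + 7*t (Y(t, w) = -7*(-2 - t) = 14 + 7*t)
k(J, P) = √(113 + P) (k(J, P) = √(P + 113) = √(113 + P))
1/(k(T(-2, -4), Y(-11, -6)) + 87558) = 1/(√(113 + (14 + 7*(-11))) + 87558) = 1/(√(113 + (14 - 77)) + 87558) = 1/(√(113 - 63) + 87558) = 1/(√50 + 87558) = 1/(5*√2 + 87558) = 1/(87558 + 5*√2)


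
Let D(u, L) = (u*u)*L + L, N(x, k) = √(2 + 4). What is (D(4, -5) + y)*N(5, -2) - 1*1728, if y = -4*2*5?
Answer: -1728 - 125*√6 ≈ -2034.2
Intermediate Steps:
y = -40 (y = -8*5 = -40)
N(x, k) = √6
D(u, L) = L + L*u² (D(u, L) = u²*L + L = L*u² + L = L + L*u²)
(D(4, -5) + y)*N(5, -2) - 1*1728 = (-5*(1 + 4²) - 40)*√6 - 1*1728 = (-5*(1 + 16) - 40)*√6 - 1728 = (-5*17 - 40)*√6 - 1728 = (-85 - 40)*√6 - 1728 = -125*√6 - 1728 = -1728 - 125*√6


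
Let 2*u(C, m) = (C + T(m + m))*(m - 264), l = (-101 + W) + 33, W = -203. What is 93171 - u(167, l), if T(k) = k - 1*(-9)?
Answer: -4734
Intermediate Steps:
T(k) = 9 + k (T(k) = k + 9 = 9 + k)
l = -271 (l = (-101 - 203) + 33 = -304 + 33 = -271)
u(C, m) = (-264 + m)*(9 + C + 2*m)/2 (u(C, m) = ((C + (9 + (m + m)))*(m - 264))/2 = ((C + (9 + 2*m))*(-264 + m))/2 = ((9 + C + 2*m)*(-264 + m))/2 = ((-264 + m)*(9 + C + 2*m))/2 = (-264 + m)*(9 + C + 2*m)/2)
93171 - u(167, l) = 93171 - (-1188 + (-271)**2 - 132*167 - 519/2*(-271) + (1/2)*167*(-271)) = 93171 - (-1188 + 73441 - 22044 + 140649/2 - 45257/2) = 93171 - 1*97905 = 93171 - 97905 = -4734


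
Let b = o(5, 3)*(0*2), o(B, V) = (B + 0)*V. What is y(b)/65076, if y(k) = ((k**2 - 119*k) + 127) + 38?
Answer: 5/1972 ≈ 0.0025355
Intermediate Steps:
o(B, V) = B*V
b = 0 (b = (5*3)*(0*2) = 15*0 = 0)
y(k) = 165 + k**2 - 119*k (y(k) = (127 + k**2 - 119*k) + 38 = 165 + k**2 - 119*k)
y(b)/65076 = (165 + 0**2 - 119*0)/65076 = (165 + 0 + 0)*(1/65076) = 165*(1/65076) = 5/1972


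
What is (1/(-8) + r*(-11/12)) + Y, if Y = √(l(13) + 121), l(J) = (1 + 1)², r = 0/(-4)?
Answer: -⅛ + 5*√5 ≈ 11.055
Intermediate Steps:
r = 0 (r = 0*(-¼) = 0)
l(J) = 4 (l(J) = 2² = 4)
Y = 5*√5 (Y = √(4 + 121) = √125 = 5*√5 ≈ 11.180)
(1/(-8) + r*(-11/12)) + Y = (1/(-8) + 0*(-11/12)) + 5*√5 = (-⅛ + 0*(-11*1/12)) + 5*√5 = (-⅛ + 0*(-11/12)) + 5*√5 = (-⅛ + 0) + 5*√5 = -⅛ + 5*√5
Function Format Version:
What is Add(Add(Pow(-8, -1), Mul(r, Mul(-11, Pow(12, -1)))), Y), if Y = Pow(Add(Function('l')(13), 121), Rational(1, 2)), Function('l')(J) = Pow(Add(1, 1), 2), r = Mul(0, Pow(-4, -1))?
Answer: Add(Rational(-1, 8), Mul(5, Pow(5, Rational(1, 2)))) ≈ 11.055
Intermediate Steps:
r = 0 (r = Mul(0, Rational(-1, 4)) = 0)
Function('l')(J) = 4 (Function('l')(J) = Pow(2, 2) = 4)
Y = Mul(5, Pow(5, Rational(1, 2))) (Y = Pow(Add(4, 121), Rational(1, 2)) = Pow(125, Rational(1, 2)) = Mul(5, Pow(5, Rational(1, 2))) ≈ 11.180)
Add(Add(Pow(-8, -1), Mul(r, Mul(-11, Pow(12, -1)))), Y) = Add(Add(Pow(-8, -1), Mul(0, Mul(-11, Pow(12, -1)))), Mul(5, Pow(5, Rational(1, 2)))) = Add(Add(Rational(-1, 8), Mul(0, Mul(-11, Rational(1, 12)))), Mul(5, Pow(5, Rational(1, 2)))) = Add(Add(Rational(-1, 8), Mul(0, Rational(-11, 12))), Mul(5, Pow(5, Rational(1, 2)))) = Add(Add(Rational(-1, 8), 0), Mul(5, Pow(5, Rational(1, 2)))) = Add(Rational(-1, 8), Mul(5, Pow(5, Rational(1, 2))))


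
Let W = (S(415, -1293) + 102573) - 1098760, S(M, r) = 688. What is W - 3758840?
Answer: -4754339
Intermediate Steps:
W = -995499 (W = (688 + 102573) - 1098760 = 103261 - 1098760 = -995499)
W - 3758840 = -995499 - 3758840 = -4754339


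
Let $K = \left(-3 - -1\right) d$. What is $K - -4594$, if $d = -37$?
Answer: $4668$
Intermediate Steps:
$K = 74$ ($K = \left(-3 - -1\right) \left(-37\right) = \left(-3 + 1\right) \left(-37\right) = \left(-2\right) \left(-37\right) = 74$)
$K - -4594 = 74 - -4594 = 74 + 4594 = 4668$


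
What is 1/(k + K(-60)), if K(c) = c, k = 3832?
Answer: 1/3772 ≈ 0.00026511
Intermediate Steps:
1/(k + K(-60)) = 1/(3832 - 60) = 1/3772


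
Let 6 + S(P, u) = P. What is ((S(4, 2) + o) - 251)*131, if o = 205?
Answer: -6288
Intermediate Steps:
S(P, u) = -6 + P
((S(4, 2) + o) - 251)*131 = (((-6 + 4) + 205) - 251)*131 = ((-2 + 205) - 251)*131 = (203 - 251)*131 = -48*131 = -6288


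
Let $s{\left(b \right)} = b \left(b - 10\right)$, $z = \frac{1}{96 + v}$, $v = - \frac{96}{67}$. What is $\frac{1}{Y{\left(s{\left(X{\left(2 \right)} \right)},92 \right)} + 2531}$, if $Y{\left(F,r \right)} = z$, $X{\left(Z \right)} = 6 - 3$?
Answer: $\frac{6336}{16036483} \approx 0.0003951$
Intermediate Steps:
$v = - \frac{96}{67}$ ($v = \left(-96\right) \frac{1}{67} = - \frac{96}{67} \approx -1.4328$)
$X{\left(Z \right)} = 3$ ($X{\left(Z \right)} = 6 - 3 = 3$)
$z = \frac{67}{6336}$ ($z = \frac{1}{96 - \frac{96}{67}} = \frac{1}{\frac{6336}{67}} = \frac{67}{6336} \approx 0.010574$)
$s{\left(b \right)} = b \left(-10 + b\right)$
$Y{\left(F,r \right)} = \frac{67}{6336}$
$\frac{1}{Y{\left(s{\left(X{\left(2 \right)} \right)},92 \right)} + 2531} = \frac{1}{\frac{67}{6336} + 2531} = \frac{1}{\frac{16036483}{6336}} = \frac{6336}{16036483}$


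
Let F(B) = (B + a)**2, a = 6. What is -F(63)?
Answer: -4761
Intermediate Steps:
F(B) = (6 + B)**2 (F(B) = (B + 6)**2 = (6 + B)**2)
-F(63) = -(6 + 63)**2 = -1*69**2 = -1*4761 = -4761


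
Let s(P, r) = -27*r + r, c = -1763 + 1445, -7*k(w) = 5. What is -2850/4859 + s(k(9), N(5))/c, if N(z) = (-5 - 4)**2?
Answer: 1554459/257527 ≈ 6.0361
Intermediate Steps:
k(w) = -5/7 (k(w) = -1/7*5 = -5/7)
N(z) = 81 (N(z) = (-9)**2 = 81)
c = -318
s(P, r) = -26*r
-2850/4859 + s(k(9), N(5))/c = -2850/4859 - 26*81/(-318) = -2850*1/4859 - 2106*(-1/318) = -2850/4859 + 351/53 = 1554459/257527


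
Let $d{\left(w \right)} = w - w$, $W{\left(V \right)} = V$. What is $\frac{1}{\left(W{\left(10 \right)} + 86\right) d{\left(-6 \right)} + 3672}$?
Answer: $\frac{1}{3672} \approx 0.00027233$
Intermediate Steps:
$d{\left(w \right)} = 0$
$\frac{1}{\left(W{\left(10 \right)} + 86\right) d{\left(-6 \right)} + 3672} = \frac{1}{\left(10 + 86\right) 0 + 3672} = \frac{1}{96 \cdot 0 + 3672} = \frac{1}{0 + 3672} = \frac{1}{3672}$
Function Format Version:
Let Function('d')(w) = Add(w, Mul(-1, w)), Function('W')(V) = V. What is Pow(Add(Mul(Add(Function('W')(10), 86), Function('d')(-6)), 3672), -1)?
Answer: Rational(1, 3672) ≈ 0.00027233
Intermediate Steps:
Function('d')(w) = 0
Pow(Add(Mul(Add(Function('W')(10), 86), Function('d')(-6)), 3672), -1) = Pow(Add(Mul(Add(10, 86), 0), 3672), -1) = Pow(Add(Mul(96, 0), 3672), -1) = Pow(Add(0, 3672), -1) = Pow(3672, -1) = Rational(1, 3672)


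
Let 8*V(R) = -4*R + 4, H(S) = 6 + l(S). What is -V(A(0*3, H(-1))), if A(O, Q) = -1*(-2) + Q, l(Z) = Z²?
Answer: 4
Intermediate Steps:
H(S) = 6 + S²
A(O, Q) = 2 + Q
V(R) = ½ - R/2 (V(R) = (-4*R + 4)/8 = (4 - 4*R)/8 = ½ - R/2)
-V(A(0*3, H(-1))) = -(½ - (2 + (6 + (-1)²))/2) = -(½ - (2 + (6 + 1))/2) = -(½ - (2 + 7)/2) = -(½ - ½*9) = -(½ - 9/2) = -1*(-4) = 4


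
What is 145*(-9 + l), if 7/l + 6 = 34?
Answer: -5075/4 ≈ -1268.8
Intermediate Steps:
l = ¼ (l = 7/(-6 + 34) = 7/28 = 7*(1/28) = ¼ ≈ 0.25000)
145*(-9 + l) = 145*(-9 + ¼) = 145*(-35/4) = -5075/4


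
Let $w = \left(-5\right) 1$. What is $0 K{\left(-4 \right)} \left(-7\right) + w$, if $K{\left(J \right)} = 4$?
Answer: $-5$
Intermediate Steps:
$w = -5$
$0 K{\left(-4 \right)} \left(-7\right) + w = 0 \cdot 4 \left(-7\right) - 5 = 0 \left(-7\right) - 5 = 0 - 5 = -5$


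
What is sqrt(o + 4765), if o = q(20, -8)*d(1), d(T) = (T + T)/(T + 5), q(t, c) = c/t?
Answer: sqrt(1072095)/15 ≈ 69.028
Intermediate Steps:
d(T) = 2*T/(5 + T) (d(T) = (2*T)/(5 + T) = 2*T/(5 + T))
o = -2/15 (o = (-8/20)*(2*1/(5 + 1)) = (-8*1/20)*(2*1/6) = -4/(5*6) = -2/5*1/3 = -2/15 ≈ -0.13333)
sqrt(o + 4765) = sqrt(-2/15 + 4765) = sqrt(71473/15) = sqrt(1072095)/15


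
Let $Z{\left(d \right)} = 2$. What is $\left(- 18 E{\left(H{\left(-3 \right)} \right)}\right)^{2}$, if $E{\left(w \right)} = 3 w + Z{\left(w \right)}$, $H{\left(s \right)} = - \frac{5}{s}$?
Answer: $15876$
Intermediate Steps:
$E{\left(w \right)} = 2 + 3 w$ ($E{\left(w \right)} = 3 w + 2 = 2 + 3 w$)
$\left(- 18 E{\left(H{\left(-3 \right)} \right)}\right)^{2} = \left(- 18 \left(2 + 3 \left(- \frac{5}{-3}\right)\right)\right)^{2} = \left(- 18 \left(2 + 3 \left(\left(-5\right) \left(- \frac{1}{3}\right)\right)\right)\right)^{2} = \left(- 18 \left(2 + 3 \cdot \frac{5}{3}\right)\right)^{2} = \left(- 18 \left(2 + 5\right)\right)^{2} = \left(\left(-18\right) 7\right)^{2} = \left(-126\right)^{2} = 15876$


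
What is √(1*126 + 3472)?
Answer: √3598 ≈ 59.983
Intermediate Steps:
√(1*126 + 3472) = √(126 + 3472) = √3598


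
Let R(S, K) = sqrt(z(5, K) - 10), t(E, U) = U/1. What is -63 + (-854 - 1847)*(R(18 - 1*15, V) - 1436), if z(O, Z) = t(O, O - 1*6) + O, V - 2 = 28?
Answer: 3878573 - 2701*I*sqrt(6) ≈ 3.8786e+6 - 6616.1*I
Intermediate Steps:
V = 30 (V = 2 + 28 = 30)
t(E, U) = U (t(E, U) = U*1 = U)
z(O, Z) = -6 + 2*O (z(O, Z) = (O - 1*6) + O = (O - 6) + O = (-6 + O) + O = -6 + 2*O)
R(S, K) = I*sqrt(6) (R(S, K) = sqrt((-6 + 2*5) - 10) = sqrt((-6 + 10) - 10) = sqrt(4 - 10) = sqrt(-6) = I*sqrt(6))
-63 + (-854 - 1847)*(R(18 - 1*15, V) - 1436) = -63 + (-854 - 1847)*(I*sqrt(6) - 1436) = -63 - 2701*(-1436 + I*sqrt(6)) = -63 + (3878636 - 2701*I*sqrt(6)) = 3878573 - 2701*I*sqrt(6)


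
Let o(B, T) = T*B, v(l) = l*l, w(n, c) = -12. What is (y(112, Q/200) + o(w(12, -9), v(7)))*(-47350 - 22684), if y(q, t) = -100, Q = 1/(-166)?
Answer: 48183392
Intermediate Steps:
Q = -1/166 ≈ -0.0060241
v(l) = l²
o(B, T) = B*T
(y(112, Q/200) + o(w(12, -9), v(7)))*(-47350 - 22684) = (-100 - 12*7²)*(-47350 - 22684) = (-100 - 12*49)*(-70034) = (-100 - 588)*(-70034) = -688*(-70034) = 48183392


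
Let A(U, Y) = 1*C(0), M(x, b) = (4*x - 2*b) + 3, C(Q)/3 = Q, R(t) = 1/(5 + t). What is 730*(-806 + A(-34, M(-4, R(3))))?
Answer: -588380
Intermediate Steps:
C(Q) = 3*Q
M(x, b) = 3 - 2*b + 4*x (M(x, b) = (-2*b + 4*x) + 3 = 3 - 2*b + 4*x)
A(U, Y) = 0 (A(U, Y) = 1*(3*0) = 1*0 = 0)
730*(-806 + A(-34, M(-4, R(3)))) = 730*(-806 + 0) = 730*(-806) = -588380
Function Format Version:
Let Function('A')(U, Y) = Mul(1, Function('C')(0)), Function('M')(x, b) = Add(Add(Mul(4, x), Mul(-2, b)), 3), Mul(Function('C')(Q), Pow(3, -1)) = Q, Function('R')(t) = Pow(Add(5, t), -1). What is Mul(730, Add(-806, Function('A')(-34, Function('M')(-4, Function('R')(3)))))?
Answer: -588380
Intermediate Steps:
Function('C')(Q) = Mul(3, Q)
Function('M')(x, b) = Add(3, Mul(-2, b), Mul(4, x)) (Function('M')(x, b) = Add(Add(Mul(-2, b), Mul(4, x)), 3) = Add(3, Mul(-2, b), Mul(4, x)))
Function('A')(U, Y) = 0 (Function('A')(U, Y) = Mul(1, Mul(3, 0)) = Mul(1, 0) = 0)
Mul(730, Add(-806, Function('A')(-34, Function('M')(-4, Function('R')(3))))) = Mul(730, Add(-806, 0)) = Mul(730, -806) = -588380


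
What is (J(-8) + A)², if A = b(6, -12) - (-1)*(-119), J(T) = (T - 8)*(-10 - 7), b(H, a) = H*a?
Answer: 6561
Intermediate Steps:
J(T) = 136 - 17*T (J(T) = (-8 + T)*(-17) = 136 - 17*T)
A = -191 (A = 6*(-12) - (-1)*(-119) = -72 - 1*119 = -72 - 119 = -191)
(J(-8) + A)² = ((136 - 17*(-8)) - 191)² = ((136 + 136) - 191)² = (272 - 191)² = 81² = 6561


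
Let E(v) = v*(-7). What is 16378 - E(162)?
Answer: 17512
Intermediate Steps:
E(v) = -7*v
16378 - E(162) = 16378 - (-7)*162 = 16378 - 1*(-1134) = 16378 + 1134 = 17512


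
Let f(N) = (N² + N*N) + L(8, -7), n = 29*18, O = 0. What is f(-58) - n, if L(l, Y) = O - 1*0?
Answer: 6206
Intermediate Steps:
L(l, Y) = 0 (L(l, Y) = 0 - 1*0 = 0 + 0 = 0)
n = 522
f(N) = 2*N² (f(N) = (N² + N*N) + 0 = (N² + N²) + 0 = 2*N² + 0 = 2*N²)
f(-58) - n = 2*(-58)² - 1*522 = 2*3364 - 522 = 6728 - 522 = 6206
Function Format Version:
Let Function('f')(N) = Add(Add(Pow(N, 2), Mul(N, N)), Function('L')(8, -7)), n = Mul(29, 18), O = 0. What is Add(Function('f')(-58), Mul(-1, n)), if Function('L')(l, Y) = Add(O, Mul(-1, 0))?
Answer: 6206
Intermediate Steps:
Function('L')(l, Y) = 0 (Function('L')(l, Y) = Add(0, Mul(-1, 0)) = Add(0, 0) = 0)
n = 522
Function('f')(N) = Mul(2, Pow(N, 2)) (Function('f')(N) = Add(Add(Pow(N, 2), Mul(N, N)), 0) = Add(Add(Pow(N, 2), Pow(N, 2)), 0) = Add(Mul(2, Pow(N, 2)), 0) = Mul(2, Pow(N, 2)))
Add(Function('f')(-58), Mul(-1, n)) = Add(Mul(2, Pow(-58, 2)), Mul(-1, 522)) = Add(Mul(2, 3364), -522) = Add(6728, -522) = 6206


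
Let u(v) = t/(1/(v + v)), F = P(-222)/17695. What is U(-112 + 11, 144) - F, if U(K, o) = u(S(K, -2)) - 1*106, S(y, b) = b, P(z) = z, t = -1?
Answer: -1804668/17695 ≈ -101.99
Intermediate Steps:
F = -222/17695 ≈ -0.012546
u(v) = -2*v (u(v) = -1/(1/(v + v)) = -1/(1/(2*v)) = -2*v)
U(K, o) = -102 (U(K, o) = -2*(-2) - 1*106 = 4 - 106 = -102)
U(-112 + 11, 144) - F = -102 - 1*(-222/17695) = -102 + 222/17695 = -1804668/17695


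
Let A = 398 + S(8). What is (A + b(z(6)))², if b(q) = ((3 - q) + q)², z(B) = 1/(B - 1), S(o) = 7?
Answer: 171396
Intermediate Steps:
z(B) = 1/(-1 + B)
b(q) = 9 (b(q) = 3² = 9)
A = 405 (A = 398 + 7 = 405)
(A + b(z(6)))² = (405 + 9)² = 414² = 171396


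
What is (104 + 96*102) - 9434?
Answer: 462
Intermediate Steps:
(104 + 96*102) - 9434 = (104 + 9792) - 9434 = 9896 - 9434 = 462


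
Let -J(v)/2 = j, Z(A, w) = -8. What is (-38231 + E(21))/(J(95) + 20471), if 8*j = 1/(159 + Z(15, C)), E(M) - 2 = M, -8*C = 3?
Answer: -23077632/12364483 ≈ -1.8664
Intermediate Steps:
C = -3/8 (C = -⅛*3 = -3/8 ≈ -0.37500)
E(M) = 2 + M
j = 1/1208 (j = 1/(8*(159 - 8)) = (⅛)/151 = (⅛)*(1/151) = 1/1208 ≈ 0.00082781)
J(v) = -1/604 (J(v) = -2*1/1208 = -1/604)
(-38231 + E(21))/(J(95) + 20471) = (-38231 + (2 + 21))/(-1/604 + 20471) = (-38231 + 23)/(12364483/604) = -38208*604/12364483 = -23077632/12364483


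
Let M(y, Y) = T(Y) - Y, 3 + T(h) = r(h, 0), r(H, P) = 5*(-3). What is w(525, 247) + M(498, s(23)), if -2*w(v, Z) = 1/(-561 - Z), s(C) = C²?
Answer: -883951/1616 ≈ -547.00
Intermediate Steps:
r(H, P) = -15
T(h) = -18 (T(h) = -3 - 15 = -18)
w(v, Z) = -1/(2*(-561 - Z))
M(y, Y) = -18 - Y
w(525, 247) + M(498, s(23)) = 1/(2*(561 + 247)) + (-18 - 1*23²) = (½)/808 + (-18 - 1*529) = (½)*(1/808) + (-18 - 529) = 1/1616 - 547 = -883951/1616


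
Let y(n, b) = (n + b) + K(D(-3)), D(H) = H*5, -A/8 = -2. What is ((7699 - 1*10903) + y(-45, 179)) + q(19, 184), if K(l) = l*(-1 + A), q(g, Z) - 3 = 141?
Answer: -3151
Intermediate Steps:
A = 16 (A = -8*(-2) = 16)
D(H) = 5*H
q(g, Z) = 144 (q(g, Z) = 3 + 141 = 144)
K(l) = 15*l (K(l) = l*(-1 + 16) = l*15 = 15*l)
y(n, b) = -225 + b + n (y(n, b) = (n + b) + 15*(5*(-3)) = (b + n) + 15*(-15) = (b + n) - 225 = -225 + b + n)
((7699 - 1*10903) + y(-45, 179)) + q(19, 184) = ((7699 - 1*10903) + (-225 + 179 - 45)) + 144 = ((7699 - 10903) - 91) + 144 = (-3204 - 91) + 144 = -3295 + 144 = -3151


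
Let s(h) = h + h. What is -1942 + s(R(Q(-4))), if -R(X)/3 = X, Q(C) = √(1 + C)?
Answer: -1942 - 6*I*√3 ≈ -1942.0 - 10.392*I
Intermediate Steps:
R(X) = -3*X
s(h) = 2*h
-1942 + s(R(Q(-4))) = -1942 + 2*(-3*√(1 - 4)) = -1942 + 2*(-3*I*√3) = -1942 - 6*I*√3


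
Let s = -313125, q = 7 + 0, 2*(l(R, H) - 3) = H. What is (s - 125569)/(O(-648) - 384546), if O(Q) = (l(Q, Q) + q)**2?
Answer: 219347/142975 ≈ 1.5342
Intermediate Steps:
l(R, H) = 3 + H/2
q = 7
O(Q) = (10 + Q/2)**2 (O(Q) = ((3 + Q/2) + 7)**2 = (10 + Q/2)**2)
(s - 125569)/(O(-648) - 384546) = (-313125 - 125569)/((20 - 648)**2/4 - 384546) = -438694/((1/4)*(-628)**2 - 384546) = -438694/((1/4)*394384 - 384546) = -438694/(98596 - 384546) = -438694/(-285950) = -438694*(-1/285950) = 219347/142975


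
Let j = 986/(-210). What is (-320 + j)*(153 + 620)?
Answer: -26353889/105 ≈ -2.5099e+5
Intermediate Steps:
j = -493/105 (j = 986*(-1/210) = -493/105 ≈ -4.6952)
(-320 + j)*(153 + 620) = (-320 - 493/105)*(153 + 620) = -34093/105*773 = -26353889/105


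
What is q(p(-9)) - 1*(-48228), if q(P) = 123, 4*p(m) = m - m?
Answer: 48351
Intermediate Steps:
p(m) = 0 (p(m) = (m - m)/4 = (¼)*0 = 0)
q(p(-9)) - 1*(-48228) = 123 - 1*(-48228) = 123 + 48228 = 48351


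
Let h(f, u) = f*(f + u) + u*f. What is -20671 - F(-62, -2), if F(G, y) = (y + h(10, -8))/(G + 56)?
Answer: -62044/3 ≈ -20681.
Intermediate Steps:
h(f, u) = f*u + f*(f + u) (h(f, u) = f*(f + u) + f*u = f*u + f*(f + u))
F(G, y) = (-60 + y)/(56 + G) (F(G, y) = (y + 10*(10 + 2*(-8)))/(G + 56) = (y + 10*(10 - 16))/(56 + G) = (y + 10*(-6))/(56 + G) = (y - 60)/(56 + G) = (-60 + y)/(56 + G))
-20671 - F(-62, -2) = -20671 - (-60 - 2)/(56 - 62) = -20671 - (-62)/(-6) = -20671 - (-1)*(-62)/6 = -20671 - 1*31/3 = -20671 - 31/3 = -62044/3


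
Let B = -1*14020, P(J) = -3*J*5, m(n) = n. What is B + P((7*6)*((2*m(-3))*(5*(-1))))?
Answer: -32920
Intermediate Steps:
P(J) = -15*J
B = -14020
B + P((7*6)*((2*m(-3))*(5*(-1)))) = -14020 - 15*7*6*(2*(-3))*(5*(-1)) = -14020 - 630*(-6*(-5)) = -14020 - 630*30 = -14020 - 15*1260 = -14020 - 18900 = -32920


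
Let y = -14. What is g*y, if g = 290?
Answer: -4060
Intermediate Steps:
g*y = 290*(-14) = -4060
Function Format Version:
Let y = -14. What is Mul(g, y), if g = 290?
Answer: -4060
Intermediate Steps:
Mul(g, y) = Mul(290, -14) = -4060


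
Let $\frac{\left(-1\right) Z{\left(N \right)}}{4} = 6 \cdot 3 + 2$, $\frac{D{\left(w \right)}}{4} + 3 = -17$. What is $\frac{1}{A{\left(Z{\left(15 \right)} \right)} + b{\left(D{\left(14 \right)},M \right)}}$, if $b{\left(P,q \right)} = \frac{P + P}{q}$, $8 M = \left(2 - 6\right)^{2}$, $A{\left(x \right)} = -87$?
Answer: $- \frac{1}{167} \approx -0.005988$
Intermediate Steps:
$D{\left(w \right)} = -80$ ($D{\left(w \right)} = -12 + 4 \left(-17\right) = -12 - 68 = -80$)
$Z{\left(N \right)} = -80$ ($Z{\left(N \right)} = - 4 \left(6 \cdot 3 + 2\right) = - 4 \left(18 + 2\right) = \left(-4\right) 20 = -80$)
$M = 2$ ($M = \frac{\left(2 - 6\right)^{2}}{8} = \frac{\left(-4\right)^{2}}{8} = \frac{1}{8} \cdot 16 = 2$)
$b{\left(P,q \right)} = \frac{2 P}{q}$
$\frac{1}{A{\left(Z{\left(15 \right)} \right)} + b{\left(D{\left(14 \right)},M \right)}} = \frac{1}{-87 + 2 \left(-80\right) \frac{1}{2}} = \frac{1}{-87 - 80} = \frac{1}{-167} = - \frac{1}{167}$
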